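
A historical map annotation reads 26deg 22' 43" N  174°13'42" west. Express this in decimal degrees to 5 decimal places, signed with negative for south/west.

φ: 26 + 22/60 + 43/3600 = 26.378611
N → positive
Longitude: 13′ + 42″ = 13.70000′; 174 + 13.70000/60 = 174.228333
W ⇒ negate

26.37861, -174.22833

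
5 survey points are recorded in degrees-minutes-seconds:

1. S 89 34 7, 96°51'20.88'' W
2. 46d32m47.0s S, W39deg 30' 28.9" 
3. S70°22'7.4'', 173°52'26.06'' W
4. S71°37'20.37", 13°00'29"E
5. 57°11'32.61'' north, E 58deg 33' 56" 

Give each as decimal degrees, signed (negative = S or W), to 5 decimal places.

Point 1:
  φ: 89° + 34/60 + 7/3600 = 89 + 0.566667 + 0.001944 = 89.568611
  S ⇒ negate
  λ: 96 + 51/60 + 20.88/3600 = 96.855800
  hemisphere W, so the sign is −
Point 2:
  Latitude: 46° + 32/60 + 47/3600 = 46 + 0.533333 + 0.013056 = 46.546389
  S ⇒ negate
  Longitude: 30′ + 28.9″ = 30.48167′; 39 + 30.48167/60 = 39.508028
  W ⇒ negate
Point 3:
  Lat: 22′ + 7.4″ = 22.12333′; 70 + 22.12333/60 = 70.368722
  S → negative
  Longitude: 173 + 52/60 + 26.06/3600 = 173.873906
  W ⇒ negate
Point 4:
  Latitude: 37′ + 20.37″ = 37.33950′; 71 + 37.33950/60 = 71.622325
  S ⇒ negate
  Lon: 0′ + 29″ = 0.48333′; 13 + 0.48333/60 = 13.008056
  E → positive
Point 5:
  Lat: 57° + 11/60 + 32.61/3600 = 57 + 0.183333 + 0.009058 = 57.192392
  N ⇒ keep positive
  Longitude: 58° + 33/60 + 56/3600 = 58 + 0.550000 + 0.015556 = 58.565556
  E → positive

1. -89.56861, -96.85580
2. -46.54639, -39.50803
3. -70.36872, -173.87391
4. -71.62233, 13.00806
5. 57.19239, 58.56556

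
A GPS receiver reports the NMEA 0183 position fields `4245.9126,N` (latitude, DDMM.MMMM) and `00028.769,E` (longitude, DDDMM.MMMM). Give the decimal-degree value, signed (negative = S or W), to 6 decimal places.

42.765210, 0.479483

Latitude: split at 2 digits → 42° and 45.9126′; 42 + 45.9126/60 = 42.7652100
N ⇒ keep positive
Lon: degrees = first 3 digits = 0, minutes = 28.769; 0 + 28.769/60 = 0.4794833
E → positive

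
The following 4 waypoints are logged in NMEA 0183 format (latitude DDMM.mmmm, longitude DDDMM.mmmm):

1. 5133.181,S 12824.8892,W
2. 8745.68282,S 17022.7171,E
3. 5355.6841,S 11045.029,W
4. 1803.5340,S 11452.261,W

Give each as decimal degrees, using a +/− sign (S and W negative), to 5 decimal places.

Point 1:
  φ: split at 2 digits → 51° and 33.181′; 51 + 33.181/60 = 51.553017
  S ⇒ negate
  Longitude: degrees = first 3 digits = 128, minutes = 24.8892; 128 + 24.8892/60 = 128.414820
  W ⇒ negate
Point 2:
  Lat: split at 2 digits → 87° and 45.68282′; 87 + 45.68282/60 = 87.761380
  S ⇒ negate
  Longitude: degrees = first 3 digits = 170, minutes = 22.7171; 170 + 22.7171/60 = 170.378618
  E → positive
Point 3:
  Lat: split at 2 digits → 53° and 55.6841′; 53 + 55.6841/60 = 53.928068
  S → negative
  λ: degrees = first 3 digits = 110, minutes = 45.029; 110 + 45.029/60 = 110.750483
  W → negative
Point 4:
  Lat: split at 2 digits → 18° and 3.534′; 18 + 3.534/60 = 18.058900
  S → negative
  λ: split at 3 digits → 114° and 52.261′; 114 + 52.261/60 = 114.871017
  W → negative

1. -51.55302, -128.41482
2. -87.76138, 170.37862
3. -53.92807, -110.75048
4. -18.05890, -114.87102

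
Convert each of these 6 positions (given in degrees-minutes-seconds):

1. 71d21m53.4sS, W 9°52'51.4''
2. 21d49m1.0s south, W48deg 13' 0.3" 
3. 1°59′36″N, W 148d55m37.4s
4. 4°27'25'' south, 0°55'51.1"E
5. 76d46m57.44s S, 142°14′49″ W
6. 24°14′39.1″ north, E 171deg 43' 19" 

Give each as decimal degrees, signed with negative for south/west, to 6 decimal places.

1. -71.364833, -9.880944
2. -21.816944, -48.216750
3. 1.993333, -148.927056
4. -4.456944, 0.930861
5. -76.782622, -142.246944
6. 24.244194, 171.721944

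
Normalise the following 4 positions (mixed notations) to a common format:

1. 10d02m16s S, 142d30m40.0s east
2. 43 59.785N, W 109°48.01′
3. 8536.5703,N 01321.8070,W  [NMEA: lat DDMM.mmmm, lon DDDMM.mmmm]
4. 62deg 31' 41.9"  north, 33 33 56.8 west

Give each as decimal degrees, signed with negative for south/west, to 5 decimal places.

1. -10.03778, 142.51111
2. 43.99642, -109.80017
3. 85.60951, -13.36345
4. 62.52831, -33.56578

Point 1:
  Latitude: 2′ + 16″ = 2.26667′; 10 + 2.26667/60 = 10.037778
  S → negative
  Longitude: 142 + 30/60 + 40/3600 = 142.511111
  E → positive
Point 2:
  Lat: 59.785′ = 0.996417°; total 43.996417
  N → positive
  Lon: 109 + 48.01/60 = 109.800167
  hemisphere W, so the sign is −
Point 3:
  Latitude: split at 2 digits → 85° and 36.5703′; 85 + 36.5703/60 = 85.609505
  N → positive
  Lon: degrees = first 3 digits = 13, minutes = 21.807; 13 + 21.807/60 = 13.363450
  W → negative
Point 4:
  Latitude: 31′ + 41.9″ = 31.69833′; 62 + 31.69833/60 = 62.528306
  N → positive
  Lon: 33 + 33/60 + 56.8/3600 = 33.565778
  W ⇒ negate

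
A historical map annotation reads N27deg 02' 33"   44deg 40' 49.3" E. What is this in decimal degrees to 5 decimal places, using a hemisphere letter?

27.04250° N, 44.68036° E

Latitude: 27° + 2/60 + 33/3600 = 27 + 0.033333 + 0.009167 = 27.042500
λ: 40′ + 49.3″ = 40.82167′; 44 + 40.82167/60 = 44.680361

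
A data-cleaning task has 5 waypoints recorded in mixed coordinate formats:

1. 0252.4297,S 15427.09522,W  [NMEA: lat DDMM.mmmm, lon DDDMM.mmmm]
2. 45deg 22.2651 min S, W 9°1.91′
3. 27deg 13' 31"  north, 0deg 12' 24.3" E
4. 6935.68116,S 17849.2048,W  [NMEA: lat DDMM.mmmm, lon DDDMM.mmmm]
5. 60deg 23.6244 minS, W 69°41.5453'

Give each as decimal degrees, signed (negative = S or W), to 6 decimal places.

1. -2.873828, -154.451587
2. -45.371085, -9.031833
3. 27.225278, 0.206750
4. -69.594686, -178.820080
5. -60.393740, -69.692422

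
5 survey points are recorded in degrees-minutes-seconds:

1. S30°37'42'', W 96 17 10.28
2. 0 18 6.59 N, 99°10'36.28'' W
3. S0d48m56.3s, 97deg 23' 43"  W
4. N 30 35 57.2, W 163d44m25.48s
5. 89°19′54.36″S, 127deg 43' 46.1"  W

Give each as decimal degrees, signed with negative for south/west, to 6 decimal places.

1. -30.628333, -96.286189
2. 0.301831, -99.176744
3. -0.815639, -97.395278
4. 30.599222, -163.740411
5. -89.331767, -127.729472

Point 1:
  φ: 37′ + 42″ = 37.70000′; 30 + 37.70000/60 = 30.6283333
  S → negative
  Longitude: 96 + 17/60 + 10.28/3600 = 96.2861889
  W ⇒ negate
Point 2:
  Latitude: 0 + 18/60 + 6.59/3600 = 0.3018306
  N ⇒ keep positive
  Longitude: 99° + 10/60 + 36.28/3600 = 99 + 0.166667 + 0.010078 = 99.1767444
  W ⇒ negate
Point 3:
  Latitude: 0 + 48/60 + 56.3/3600 = 0.8156389
  S ⇒ negate
  Longitude: 97 + 23/60 + 43/3600 = 97.3952778
  W ⇒ negate
Point 4:
  Latitude: 30 + 35/60 + 57.2/3600 = 30.5992222
  N ⇒ keep positive
  λ: 163° + 44/60 + 25.48/3600 = 163 + 0.733333 + 0.007078 = 163.7404111
  W ⇒ negate
Point 5:
  Lat: 89 + 19/60 + 54.36/3600 = 89.3317667
  S → negative
  Lon: 127 + 43/60 + 46.1/3600 = 127.7294722
  W ⇒ negate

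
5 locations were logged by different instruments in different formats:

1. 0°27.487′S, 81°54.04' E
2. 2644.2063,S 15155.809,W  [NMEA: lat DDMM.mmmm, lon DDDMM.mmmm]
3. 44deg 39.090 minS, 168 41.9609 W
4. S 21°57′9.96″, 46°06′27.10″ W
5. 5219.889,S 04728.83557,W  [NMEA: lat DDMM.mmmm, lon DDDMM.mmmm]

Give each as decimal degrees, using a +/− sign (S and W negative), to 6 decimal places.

1. -0.458117, 81.900667
2. -26.736772, -151.930150
3. -44.651500, -168.699348
4. -21.952767, -46.107528
5. -52.331483, -47.480593

Point 1:
  Lat: 0 + 27.487/60 = 0.4581167
  S → negative
  Lon: 54.04′ = 0.900667°; total 81.9006667
  E → positive
Point 2:
  φ: degrees = first 2 digits = 26, minutes = 44.2063; 26 + 44.2063/60 = 26.7367717
  hemisphere S, so the sign is −
  Longitude: degrees = first 3 digits = 151, minutes = 55.809; 151 + 55.809/60 = 151.9301500
  hemisphere W, so the sign is −
Point 3:
  Latitude: 44 + 39.09/60 = 44.6515000
  S ⇒ negate
  Lon: 168 + 41.9609/60 = 168.6993483
  hemisphere W, so the sign is −
Point 4:
  Latitude: 21 + 57/60 + 9.96/3600 = 21.9527667
  hemisphere S, so the sign is −
  λ: 46° + 6/60 + 27.1/3600 = 46 + 0.100000 + 0.007528 = 46.1075278
  hemisphere W, so the sign is −
Point 5:
  φ: degrees = first 2 digits = 52, minutes = 19.889; 52 + 19.889/60 = 52.3314833
  S ⇒ negate
  λ: degrees = first 3 digits = 47, minutes = 28.83557; 47 + 28.83557/60 = 47.4805928
  hemisphere W, so the sign is −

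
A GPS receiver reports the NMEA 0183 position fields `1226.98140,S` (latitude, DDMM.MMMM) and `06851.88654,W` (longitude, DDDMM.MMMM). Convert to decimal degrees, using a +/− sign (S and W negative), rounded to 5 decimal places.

-12.44969, -68.86478

φ: split at 2 digits → 12° and 26.9814′; 12 + 26.9814/60 = 12.449690
S → negative
Longitude: split at 3 digits → 068° and 51.88654′; 68 + 51.88654/60 = 68.864776
hemisphere W, so the sign is −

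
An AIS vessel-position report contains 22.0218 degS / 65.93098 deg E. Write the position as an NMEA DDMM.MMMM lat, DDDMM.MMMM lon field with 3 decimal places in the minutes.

2201.308,S / 06555.859,E

Lat: 22° + 0.021800 × 60 = 22° 1.30800′
Longitude: minutes = (65.930980 − 65) × 60 = 55.85880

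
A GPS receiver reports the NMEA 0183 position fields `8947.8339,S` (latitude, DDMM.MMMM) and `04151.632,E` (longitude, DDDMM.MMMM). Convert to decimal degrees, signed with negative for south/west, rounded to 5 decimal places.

Latitude: degrees = first 2 digits = 89, minutes = 47.8339; 89 + 47.8339/60 = 89.797232
hemisphere S, so the sign is −
Longitude: split at 3 digits → 041° and 51.632′; 41 + 51.632/60 = 41.860533
E ⇒ keep positive

-89.79723, 41.86053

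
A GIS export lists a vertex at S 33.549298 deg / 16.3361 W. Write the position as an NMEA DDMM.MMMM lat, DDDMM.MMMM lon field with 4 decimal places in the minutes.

3332.9579,S / 01620.1660,W

Lat: fractional part 0.549298 → 32.957880 minutes
Lon: fractional part 0.336100 → 20.166000 minutes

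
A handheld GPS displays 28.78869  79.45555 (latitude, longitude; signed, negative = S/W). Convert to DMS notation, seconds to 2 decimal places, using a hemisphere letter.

φ: 0.788690° → 47.32140′; 0.32140 × 60 = 19.2840″
Longitude: whole degrees 79; 27.33300′ → 27′ and 19.9800″

28°47′19.28″ N, 79°27′19.98″ E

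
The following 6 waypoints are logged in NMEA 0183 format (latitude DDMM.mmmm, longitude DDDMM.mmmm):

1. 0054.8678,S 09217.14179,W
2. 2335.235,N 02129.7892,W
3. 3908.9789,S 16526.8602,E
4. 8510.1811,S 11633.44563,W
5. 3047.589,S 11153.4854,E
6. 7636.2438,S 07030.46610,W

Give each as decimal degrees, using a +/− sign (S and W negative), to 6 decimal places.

1. -0.914463, -92.285697
2. 23.587250, -21.496487
3. -39.149648, 165.447670
4. -85.169685, -116.557427
5. -30.793150, 111.891423
6. -76.604063, -70.507768

Point 1:
  Latitude: degrees = first 2 digits = 0, minutes = 54.8678; 0 + 54.8678/60 = 0.9144633
  S → negative
  Lon: split at 3 digits → 092° and 17.14179′; 92 + 17.14179/60 = 92.2856965
  W ⇒ negate
Point 2:
  Lat: degrees = first 2 digits = 23, minutes = 35.235; 23 + 35.235/60 = 23.5872500
  N ⇒ keep positive
  λ: degrees = first 3 digits = 21, minutes = 29.7892; 21 + 29.7892/60 = 21.4964867
  W ⇒ negate
Point 3:
  φ: split at 2 digits → 39° and 8.9789′; 39 + 8.9789/60 = 39.1496483
  hemisphere S, so the sign is −
  Lon: degrees = first 3 digits = 165, minutes = 26.8602; 165 + 26.8602/60 = 165.4476700
  E → positive
Point 4:
  Latitude: split at 2 digits → 85° and 10.1811′; 85 + 10.1811/60 = 85.1696850
  S ⇒ negate
  Lon: degrees = first 3 digits = 116, minutes = 33.44563; 116 + 33.44563/60 = 116.5574272
  W ⇒ negate
Point 5:
  Lat: degrees = first 2 digits = 30, minutes = 47.589; 30 + 47.589/60 = 30.7931500
  S ⇒ negate
  Lon: split at 3 digits → 111° and 53.4854′; 111 + 53.4854/60 = 111.8914233
  E → positive
Point 6:
  Latitude: split at 2 digits → 76° and 36.2438′; 76 + 36.2438/60 = 76.6040633
  S ⇒ negate
  λ: split at 3 digits → 070° and 30.4661′; 70 + 30.4661/60 = 70.5077683
  hemisphere W, so the sign is −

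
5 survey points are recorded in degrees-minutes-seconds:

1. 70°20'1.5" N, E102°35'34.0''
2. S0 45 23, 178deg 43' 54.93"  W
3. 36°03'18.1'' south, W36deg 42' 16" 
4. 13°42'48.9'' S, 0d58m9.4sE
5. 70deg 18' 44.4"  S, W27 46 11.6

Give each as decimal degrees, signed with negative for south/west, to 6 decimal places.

Point 1:
  φ: 20′ + 1.5″ = 20.02500′; 70 + 20.02500/60 = 70.3337500
  N ⇒ keep positive
  λ: 102 + 35/60 + 34/3600 = 102.5927778
  E ⇒ keep positive
Point 2:
  Latitude: 0° + 45/60 + 23/3600 = 0 + 0.750000 + 0.006389 = 0.7563889
  hemisphere S, so the sign is −
  λ: 43′ + 54.93″ = 43.91550′; 178 + 43.91550/60 = 178.7319250
  W ⇒ negate
Point 3:
  Lat: 36 + 3/60 + 18.1/3600 = 36.0550278
  S → negative
  λ: 36 + 42/60 + 16/3600 = 36.7044444
  W → negative
Point 4:
  φ: 42′ + 48.9″ = 42.81500′; 13 + 42.81500/60 = 13.7135833
  hemisphere S, so the sign is −
  λ: 58′ + 9.4″ = 58.15667′; 0 + 58.15667/60 = 0.9692778
  E → positive
Point 5:
  Lat: 70° + 18/60 + 44.4/3600 = 70 + 0.300000 + 0.012333 = 70.3123333
  S → negative
  Lon: 27 + 46/60 + 11.6/3600 = 27.7698889
  W → negative

1. 70.333750, 102.592778
2. -0.756389, -178.731925
3. -36.055028, -36.704444
4. -13.713583, 0.969278
5. -70.312333, -27.769889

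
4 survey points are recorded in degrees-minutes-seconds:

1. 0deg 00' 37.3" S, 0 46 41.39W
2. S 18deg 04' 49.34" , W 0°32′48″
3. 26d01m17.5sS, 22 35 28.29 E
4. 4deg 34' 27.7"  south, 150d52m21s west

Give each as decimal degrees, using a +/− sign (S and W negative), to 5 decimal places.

Point 1:
  Latitude: 0′ + 37.3″ = 0.62167′; 0 + 0.62167/60 = 0.010361
  hemisphere S, so the sign is −
  Lon: 0° + 46/60 + 41.39/3600 = 0 + 0.766667 + 0.011497 = 0.778164
  W ⇒ negate
Point 2:
  φ: 18° + 4/60 + 49.34/3600 = 18 + 0.066667 + 0.013706 = 18.080372
  S → negative
  Lon: 0 + 32/60 + 48/3600 = 0.546667
  W → negative
Point 3:
  φ: 26 + 1/60 + 17.5/3600 = 26.021528
  S → negative
  Lon: 22° + 35/60 + 28.29/3600 = 22 + 0.583333 + 0.007858 = 22.591192
  E → positive
Point 4:
  Lat: 34′ + 27.7″ = 34.46167′; 4 + 34.46167/60 = 4.574361
  S ⇒ negate
  Longitude: 150° + 52/60 + 21/3600 = 150 + 0.866667 + 0.005833 = 150.872500
  hemisphere W, so the sign is −

1. -0.01036, -0.77816
2. -18.08037, -0.54667
3. -26.02153, 22.59119
4. -4.57436, -150.87250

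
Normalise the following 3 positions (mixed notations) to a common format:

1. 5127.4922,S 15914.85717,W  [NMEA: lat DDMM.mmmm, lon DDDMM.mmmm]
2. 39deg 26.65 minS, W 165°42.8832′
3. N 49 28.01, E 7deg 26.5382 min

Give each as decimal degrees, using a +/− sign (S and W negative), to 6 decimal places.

1. -51.458203, -159.247620
2. -39.444167, -165.714720
3. 49.466833, 7.442303

Point 1:
  Lat: split at 2 digits → 51° and 27.4922′; 51 + 27.4922/60 = 51.4582033
  hemisphere S, so the sign is −
  Longitude: degrees = first 3 digits = 159, minutes = 14.85717; 159 + 14.85717/60 = 159.2476195
  W ⇒ negate
Point 2:
  φ: 39 + 26.65/60 = 39.4441667
  hemisphere S, so the sign is −
  Lon: 42.8832′ = 0.714720°; total 165.7147200
  W → negative
Point 3:
  Lat: 49 + 28.01/60 = 49.4668333
  N ⇒ keep positive
  λ: 26.5382′ = 0.442303°; total 7.4423033
  E ⇒ keep positive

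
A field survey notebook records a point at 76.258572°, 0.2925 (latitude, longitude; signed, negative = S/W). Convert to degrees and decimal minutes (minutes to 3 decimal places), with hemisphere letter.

76° 15.514′ N, 0° 17.550′ E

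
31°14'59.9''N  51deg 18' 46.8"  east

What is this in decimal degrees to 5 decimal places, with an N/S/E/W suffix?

31.24997° N, 51.31300° E

Lat: 14′ + 59.9″ = 14.99833′; 31 + 14.99833/60 = 31.249972
Longitude: 18′ + 46.8″ = 18.78000′; 51 + 18.78000/60 = 51.313000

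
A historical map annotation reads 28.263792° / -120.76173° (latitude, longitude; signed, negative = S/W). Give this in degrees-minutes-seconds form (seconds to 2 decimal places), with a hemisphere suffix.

28°15′49.65″ N, 120°45′42.23″ W

Latitude: 0.263792 × 60 = 15.82752′ → 15′, remainder × 60 = 49.6512″
Longitude is negative → W; |value| = 120.761730
λ: whole degrees 120; 45.70380′ → 45′ and 42.2280″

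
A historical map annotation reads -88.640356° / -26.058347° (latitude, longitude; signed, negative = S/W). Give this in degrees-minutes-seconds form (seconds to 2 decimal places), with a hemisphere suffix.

88°38′25.28″ S, 26°03′30.05″ W

Latitude is negative → S; |value| = 88.640356
Latitude: 0.640356 × 60 = 38.42136′ → 38′, remainder × 60 = 25.2816″
Longitude is negative → W; |value| = 26.058347
Longitude: 0.058347 × 60 = 3.50082′ → 3′, remainder × 60 = 30.0492″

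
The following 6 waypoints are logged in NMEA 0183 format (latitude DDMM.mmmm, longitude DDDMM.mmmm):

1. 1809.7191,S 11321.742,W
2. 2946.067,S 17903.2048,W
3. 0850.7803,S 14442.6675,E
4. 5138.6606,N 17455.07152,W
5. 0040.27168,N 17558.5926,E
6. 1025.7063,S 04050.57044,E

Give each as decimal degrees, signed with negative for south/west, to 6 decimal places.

1. -18.161985, -113.362367
2. -29.767783, -179.053413
3. -8.846338, 144.711125
4. 51.644343, -174.917859
5. 0.671195, 175.976543
6. -10.428438, 40.842841

Point 1:
  Latitude: degrees = first 2 digits = 18, minutes = 9.7191; 18 + 9.7191/60 = 18.1619850
  hemisphere S, so the sign is −
  λ: degrees = first 3 digits = 113, minutes = 21.742; 113 + 21.742/60 = 113.3623667
  W ⇒ negate
Point 2:
  Latitude: degrees = first 2 digits = 29, minutes = 46.067; 29 + 46.067/60 = 29.7677833
  S ⇒ negate
  Longitude: split at 3 digits → 179° and 3.2048′; 179 + 3.2048/60 = 179.0534133
  W → negative
Point 3:
  Lat: split at 2 digits → 08° and 50.7803′; 8 + 50.7803/60 = 8.8463383
  S → negative
  Lon: degrees = first 3 digits = 144, minutes = 42.6675; 144 + 42.6675/60 = 144.7111250
  E → positive
Point 4:
  Lat: split at 2 digits → 51° and 38.6606′; 51 + 38.6606/60 = 51.6443433
  N ⇒ keep positive
  λ: split at 3 digits → 174° and 55.07152′; 174 + 55.07152/60 = 174.9178587
  W → negative
Point 5:
  φ: split at 2 digits → 00° and 40.27168′; 0 + 40.27168/60 = 0.6711947
  N → positive
  λ: degrees = first 3 digits = 175, minutes = 58.5926; 175 + 58.5926/60 = 175.9765433
  E → positive
Point 6:
  φ: degrees = first 2 digits = 10, minutes = 25.7063; 10 + 25.7063/60 = 10.4284383
  S ⇒ negate
  Lon: split at 3 digits → 040° and 50.57044′; 40 + 50.57044/60 = 40.8428407
  E ⇒ keep positive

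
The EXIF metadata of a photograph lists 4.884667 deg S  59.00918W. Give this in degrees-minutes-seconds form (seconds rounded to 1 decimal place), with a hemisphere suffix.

4°53′4.8″ S, 59°00′33.0″ W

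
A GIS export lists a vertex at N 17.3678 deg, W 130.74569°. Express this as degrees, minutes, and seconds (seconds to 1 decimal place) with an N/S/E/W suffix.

17°22′4.1″ N, 130°44′44.5″ W

φ: 0.367800 × 60 = 22.06800′ → 22′, remainder × 60 = 4.080″
Lon: 0.745690° → 44.74140′; 0.74140 × 60 = 44.484″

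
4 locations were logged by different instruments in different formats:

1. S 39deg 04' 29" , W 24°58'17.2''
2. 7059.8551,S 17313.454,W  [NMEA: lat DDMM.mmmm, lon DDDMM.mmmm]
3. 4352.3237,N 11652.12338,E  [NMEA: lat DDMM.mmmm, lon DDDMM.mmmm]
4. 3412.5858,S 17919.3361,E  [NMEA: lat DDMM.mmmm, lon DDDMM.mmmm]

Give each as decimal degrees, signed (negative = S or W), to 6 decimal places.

Point 1:
  Latitude: 39 + 4/60 + 29/3600 = 39.0747222
  S ⇒ negate
  λ: 24° + 58/60 + 17.2/3600 = 24 + 0.966667 + 0.004778 = 24.9714444
  hemisphere W, so the sign is −
Point 2:
  Lat: degrees = first 2 digits = 70, minutes = 59.8551; 70 + 59.8551/60 = 70.9975850
  S → negative
  λ: split at 3 digits → 173° and 13.454′; 173 + 13.454/60 = 173.2242333
  hemisphere W, so the sign is −
Point 3:
  Lat: degrees = first 2 digits = 43, minutes = 52.3237; 43 + 52.3237/60 = 43.8720617
  N → positive
  Lon: split at 3 digits → 116° and 52.12338′; 116 + 52.12338/60 = 116.8687230
  E → positive
Point 4:
  Latitude: degrees = first 2 digits = 34, minutes = 12.5858; 34 + 12.5858/60 = 34.2097633
  S ⇒ negate
  λ: degrees = first 3 digits = 179, minutes = 19.3361; 179 + 19.3361/60 = 179.3222683
  E → positive

1. -39.074722, -24.971444
2. -70.997585, -173.224233
3. 43.872062, 116.868723
4. -34.209763, 179.322268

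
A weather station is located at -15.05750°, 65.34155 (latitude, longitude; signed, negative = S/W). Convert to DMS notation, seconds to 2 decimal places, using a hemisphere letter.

Latitude is negative → S; |value| = 15.057500
φ: 0.057500 × 60 = 3.45000′ → 3′, remainder × 60 = 27.0000″
Longitude: 0.341550° → 20.49300′; 0.49300 × 60 = 29.5800″

15°03′27.00″ S, 65°20′29.58″ E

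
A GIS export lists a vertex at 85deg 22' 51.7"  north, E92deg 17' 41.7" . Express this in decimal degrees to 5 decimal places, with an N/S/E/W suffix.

Latitude: 22′ + 51.7″ = 22.86167′; 85 + 22.86167/60 = 85.381028
Longitude: 17′ + 41.7″ = 17.69500′; 92 + 17.69500/60 = 92.294917

85.38103° N, 92.29492° E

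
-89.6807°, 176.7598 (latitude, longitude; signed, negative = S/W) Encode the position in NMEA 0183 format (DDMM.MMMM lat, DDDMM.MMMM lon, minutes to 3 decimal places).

8940.842,S / 17645.588,E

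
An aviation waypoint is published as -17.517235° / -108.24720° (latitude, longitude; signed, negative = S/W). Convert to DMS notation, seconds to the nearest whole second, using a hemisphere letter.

Latitude is negative → S; |value| = 17.517235
Lat: whole degrees 17; 31.03410′ → 31′ and 2.05″
Longitude is negative → W; |value| = 108.247200
Lon: 0.247200 × 60 = 14.83200′ → 14′, remainder × 60 = 49.92″

17°31′2″ S, 108°14′50″ W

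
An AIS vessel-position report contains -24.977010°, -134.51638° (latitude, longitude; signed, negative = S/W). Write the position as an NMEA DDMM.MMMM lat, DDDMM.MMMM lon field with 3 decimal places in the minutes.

2458.621,S / 13430.983,W

Latitude is negative → S; |value| = 24.977010
Latitude: 24° + 0.977010 × 60 = 24° 58.62060′
Longitude is negative → W; |value| = 134.516380
λ: minutes = (134.516380 − 134) × 60 = 30.98280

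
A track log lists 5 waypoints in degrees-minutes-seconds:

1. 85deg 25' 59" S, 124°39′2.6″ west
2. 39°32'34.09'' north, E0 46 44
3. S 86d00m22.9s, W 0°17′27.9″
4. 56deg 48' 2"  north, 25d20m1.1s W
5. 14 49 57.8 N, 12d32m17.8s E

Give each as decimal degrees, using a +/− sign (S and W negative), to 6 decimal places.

1. -85.433056, -124.650722
2. 39.542803, 0.778889
3. -86.006361, -0.291083
4. 56.800556, -25.333639
5. 14.832722, 12.538278

Point 1:
  Latitude: 25′ + 59″ = 25.98333′; 85 + 25.98333/60 = 85.4330556
  S ⇒ negate
  λ: 124 + 39/60 + 2.6/3600 = 124.6507222
  W → negative
Point 2:
  Latitude: 32′ + 34.09″ = 32.56817′; 39 + 32.56817/60 = 39.5428028
  N → positive
  Lon: 46′ + 44″ = 46.73333′; 0 + 46.73333/60 = 0.7788889
  E ⇒ keep positive
Point 3:
  φ: 0′ + 22.9″ = 0.38167′; 86 + 0.38167/60 = 86.0063611
  S ⇒ negate
  Lon: 0° + 17/60 + 27.9/3600 = 0 + 0.283333 + 0.007750 = 0.2910833
  hemisphere W, so the sign is −
Point 4:
  Latitude: 56 + 48/60 + 2/3600 = 56.8005556
  N ⇒ keep positive
  λ: 20′ + 1.1″ = 20.01833′; 25 + 20.01833/60 = 25.3336389
  W ⇒ negate
Point 5:
  φ: 14 + 49/60 + 57.8/3600 = 14.8327222
  N → positive
  Lon: 12 + 32/60 + 17.8/3600 = 12.5382778
  E → positive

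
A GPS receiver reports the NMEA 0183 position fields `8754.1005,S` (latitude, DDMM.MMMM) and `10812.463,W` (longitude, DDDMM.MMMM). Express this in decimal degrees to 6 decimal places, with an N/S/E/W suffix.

87.901675° S, 108.207717° W

Lat: degrees = first 2 digits = 87, minutes = 54.1005; 87 + 54.1005/60 = 87.9016750
λ: degrees = first 3 digits = 108, minutes = 12.463; 108 + 12.463/60 = 108.2077167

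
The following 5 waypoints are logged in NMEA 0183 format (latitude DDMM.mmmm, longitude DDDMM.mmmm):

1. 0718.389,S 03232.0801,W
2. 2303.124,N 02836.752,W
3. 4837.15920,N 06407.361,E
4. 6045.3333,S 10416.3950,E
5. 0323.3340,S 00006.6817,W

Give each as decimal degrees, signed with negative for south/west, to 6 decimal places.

Point 1:
  Lat: split at 2 digits → 07° and 18.389′; 7 + 18.389/60 = 7.3064833
  hemisphere S, so the sign is −
  Longitude: degrees = first 3 digits = 32, minutes = 32.0801; 32 + 32.0801/60 = 32.5346683
  W ⇒ negate
Point 2:
  φ: split at 2 digits → 23° and 3.124′; 23 + 3.124/60 = 23.0520667
  N ⇒ keep positive
  Longitude: split at 3 digits → 028° and 36.752′; 28 + 36.752/60 = 28.6125333
  W ⇒ negate
Point 3:
  Latitude: degrees = first 2 digits = 48, minutes = 37.1592; 48 + 37.1592/60 = 48.6193200
  N ⇒ keep positive
  Longitude: split at 3 digits → 064° and 7.361′; 64 + 7.361/60 = 64.1226833
  E ⇒ keep positive
Point 4:
  Lat: split at 2 digits → 60° and 45.3333′; 60 + 45.3333/60 = 60.7555550
  S ⇒ negate
  Lon: split at 3 digits → 104° and 16.395′; 104 + 16.395/60 = 104.2732500
  E → positive
Point 5:
  φ: degrees = first 2 digits = 3, minutes = 23.334; 3 + 23.334/60 = 3.3889000
  S ⇒ negate
  Lon: split at 3 digits → 000° and 6.6817′; 0 + 6.6817/60 = 0.1113617
  W ⇒ negate

1. -7.306483, -32.534668
2. 23.052067, -28.612533
3. 48.619320, 64.122683
4. -60.755555, 104.273250
5. -3.388900, -0.111362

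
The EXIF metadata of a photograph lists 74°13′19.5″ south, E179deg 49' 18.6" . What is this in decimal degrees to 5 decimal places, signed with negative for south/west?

-74.22208, 179.82183

Latitude: 74 + 13/60 + 19.5/3600 = 74.222083
S ⇒ negate
λ: 179 + 49/60 + 18.6/3600 = 179.821833
E → positive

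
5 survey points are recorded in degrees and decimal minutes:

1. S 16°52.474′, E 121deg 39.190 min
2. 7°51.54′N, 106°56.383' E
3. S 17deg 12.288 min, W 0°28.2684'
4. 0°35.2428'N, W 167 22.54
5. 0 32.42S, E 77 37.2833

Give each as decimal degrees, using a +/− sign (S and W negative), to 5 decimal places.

1. -16.87457, 121.65317
2. 7.85900, 106.93972
3. -17.20480, -0.47114
4. 0.58738, -167.37567
5. -0.54033, 77.62139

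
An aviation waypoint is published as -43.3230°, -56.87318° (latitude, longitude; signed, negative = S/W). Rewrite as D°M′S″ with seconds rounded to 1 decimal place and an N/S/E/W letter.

43°19′22.8″ S, 56°52′23.4″ W

Latitude is negative → S; |value| = 43.323000
Lat: 0.323000 × 60 = 19.38000′ → 19′, remainder × 60 = 22.800″
Longitude is negative → W; |value| = 56.873180
λ: whole degrees 56; 52.39080′ → 52′ and 23.448″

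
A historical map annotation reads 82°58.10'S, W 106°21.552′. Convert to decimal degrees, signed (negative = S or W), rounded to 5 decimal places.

-82.96833, -106.35920

Latitude: 58.1′ = 0.968333°; total 82.968333
hemisphere S, so the sign is −
λ: 21.552′ = 0.359200°; total 106.359200
W → negative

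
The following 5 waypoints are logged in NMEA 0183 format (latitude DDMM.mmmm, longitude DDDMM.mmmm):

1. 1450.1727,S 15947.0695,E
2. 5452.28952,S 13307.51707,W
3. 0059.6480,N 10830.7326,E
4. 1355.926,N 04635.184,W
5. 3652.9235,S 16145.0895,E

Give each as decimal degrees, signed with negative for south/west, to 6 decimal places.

Point 1:
  Latitude: degrees = first 2 digits = 14, minutes = 50.1727; 14 + 50.1727/60 = 14.8362117
  S → negative
  Lon: split at 3 digits → 159° and 47.0695′; 159 + 47.0695/60 = 159.7844917
  E ⇒ keep positive
Point 2:
  φ: split at 2 digits → 54° and 52.28952′; 54 + 52.28952/60 = 54.8714920
  S ⇒ negate
  Longitude: split at 3 digits → 133° and 7.51707′; 133 + 7.51707/60 = 133.1252845
  W ⇒ negate
Point 3:
  Lat: split at 2 digits → 00° and 59.648′; 0 + 59.648/60 = 0.9941333
  N → positive
  Lon: split at 3 digits → 108° and 30.7326′; 108 + 30.7326/60 = 108.5122100
  E ⇒ keep positive
Point 4:
  Latitude: split at 2 digits → 13° and 55.926′; 13 + 55.926/60 = 13.9321000
  N ⇒ keep positive
  Lon: split at 3 digits → 046° and 35.184′; 46 + 35.184/60 = 46.5864000
  W → negative
Point 5:
  φ: split at 2 digits → 36° and 52.9235′; 36 + 52.9235/60 = 36.8820583
  S ⇒ negate
  Longitude: split at 3 digits → 161° and 45.0895′; 161 + 45.0895/60 = 161.7514917
  E → positive

1. -14.836212, 159.784492
2. -54.871492, -133.125285
3. 0.994133, 108.512210
4. 13.932100, -46.586400
5. -36.882058, 161.751492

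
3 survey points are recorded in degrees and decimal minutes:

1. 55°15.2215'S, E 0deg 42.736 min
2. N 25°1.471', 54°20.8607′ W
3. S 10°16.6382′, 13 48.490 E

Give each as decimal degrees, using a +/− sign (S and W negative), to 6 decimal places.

1. -55.253692, 0.712267
2. 25.024517, -54.347678
3. -10.277303, 13.808167

Point 1:
  Latitude: 55 + 15.2215/60 = 55.2536917
  S ⇒ negate
  Longitude: 0 + 42.736/60 = 0.7122667
  E → positive
Point 2:
  φ: 25 + 1.471/60 = 25.0245167
  N ⇒ keep positive
  Lon: 20.8607′ = 0.347678°; total 54.3476783
  hemisphere W, so the sign is −
Point 3:
  Latitude: 10 + 16.6382/60 = 10.2773033
  S → negative
  Lon: 13 + 48.49/60 = 13.8081667
  E → positive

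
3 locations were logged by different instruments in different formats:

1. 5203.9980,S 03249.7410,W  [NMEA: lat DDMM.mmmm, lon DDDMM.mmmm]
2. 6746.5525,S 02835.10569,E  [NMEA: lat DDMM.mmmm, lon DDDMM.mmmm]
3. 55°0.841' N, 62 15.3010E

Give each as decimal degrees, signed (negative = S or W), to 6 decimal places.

Point 1:
  Latitude: degrees = first 2 digits = 52, minutes = 3.998; 52 + 3.998/60 = 52.0666333
  S ⇒ negate
  Longitude: degrees = first 3 digits = 32, minutes = 49.741; 32 + 49.741/60 = 32.8290167
  W ⇒ negate
Point 2:
  Latitude: degrees = first 2 digits = 67, minutes = 46.5525; 67 + 46.5525/60 = 67.7758750
  S → negative
  λ: degrees = first 3 digits = 28, minutes = 35.10569; 28 + 35.10569/60 = 28.5850948
  E → positive
Point 3:
  Lat: 55 + 0.841/60 = 55.0140167
  N → positive
  λ: 15.301′ = 0.255017°; total 62.2550167
  E ⇒ keep positive

1. -52.066633, -32.829017
2. -67.775875, 28.585095
3. 55.014017, 62.255017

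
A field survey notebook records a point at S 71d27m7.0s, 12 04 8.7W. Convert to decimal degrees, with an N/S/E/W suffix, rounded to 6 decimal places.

φ: 71 + 27/60 + 7/3600 = 71.4519444
λ: 12° + 4/60 + 8.7/3600 = 12 + 0.066667 + 0.002417 = 12.0690833

71.451944° S, 12.069083° W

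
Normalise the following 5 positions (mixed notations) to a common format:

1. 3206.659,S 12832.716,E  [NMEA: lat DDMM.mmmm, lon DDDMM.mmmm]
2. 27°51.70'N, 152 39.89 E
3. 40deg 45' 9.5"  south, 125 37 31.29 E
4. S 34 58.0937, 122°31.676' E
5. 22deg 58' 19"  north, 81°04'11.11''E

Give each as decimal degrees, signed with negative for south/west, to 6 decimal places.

1. -32.110983, 128.545267
2. 27.861667, 152.664833
3. -40.752639, 125.625358
4. -34.968228, 122.527933
5. 22.971944, 81.069753

Point 1:
  Lat: degrees = first 2 digits = 32, minutes = 6.659; 32 + 6.659/60 = 32.1109833
  hemisphere S, so the sign is −
  Lon: degrees = first 3 digits = 128, minutes = 32.716; 128 + 32.716/60 = 128.5452667
  E ⇒ keep positive
Point 2:
  Latitude: 51.7′ = 0.861667°; total 27.8616667
  N → positive
  λ: 39.89′ = 0.664833°; total 152.6648333
  E → positive
Point 3:
  φ: 40° + 45/60 + 9.5/3600 = 40 + 0.750000 + 0.002639 = 40.7526389
  S ⇒ negate
  Longitude: 125° + 37/60 + 31.29/3600 = 125 + 0.616667 + 0.008692 = 125.6253583
  E → positive
Point 4:
  Latitude: 58.0937′ = 0.968228°; total 34.9682283
  hemisphere S, so the sign is −
  Lon: 122 + 31.676/60 = 122.5279333
  E ⇒ keep positive
Point 5:
  Lat: 22 + 58/60 + 19/3600 = 22.9719444
  N ⇒ keep positive
  Lon: 81 + 4/60 + 11.11/3600 = 81.0697528
  E ⇒ keep positive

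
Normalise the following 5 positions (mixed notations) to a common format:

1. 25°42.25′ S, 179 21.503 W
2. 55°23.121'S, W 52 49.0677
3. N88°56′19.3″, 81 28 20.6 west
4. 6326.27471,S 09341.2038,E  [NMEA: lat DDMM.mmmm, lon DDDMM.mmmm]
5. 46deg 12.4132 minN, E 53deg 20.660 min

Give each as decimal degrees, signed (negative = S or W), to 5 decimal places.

1. -25.70417, -179.35838
2. -55.38535, -52.81780
3. 88.93869, -81.47239
4. -63.43791, 93.68673
5. 46.20689, 53.34433

Point 1:
  φ: 25 + 42.25/60 = 25.704167
  S ⇒ negate
  λ: 179 + 21.503/60 = 179.358383
  hemisphere W, so the sign is −
Point 2:
  Latitude: 55 + 23.121/60 = 55.385350
  S → negative
  Longitude: 49.0677′ = 0.817795°; total 52.817795
  W → negative
Point 3:
  φ: 88° + 56/60 + 19.3/3600 = 88 + 0.933333 + 0.005361 = 88.938694
  N ⇒ keep positive
  Lon: 81 + 28/60 + 20.6/3600 = 81.472389
  hemisphere W, so the sign is −
Point 4:
  φ: degrees = first 2 digits = 63, minutes = 26.27471; 63 + 26.27471/60 = 63.437912
  hemisphere S, so the sign is −
  Lon: split at 3 digits → 093° and 41.2038′; 93 + 41.2038/60 = 93.686730
  E ⇒ keep positive
Point 5:
  φ: 12.4132′ = 0.206887°; total 46.206887
  N → positive
  Lon: 20.66′ = 0.344333°; total 53.344333
  E → positive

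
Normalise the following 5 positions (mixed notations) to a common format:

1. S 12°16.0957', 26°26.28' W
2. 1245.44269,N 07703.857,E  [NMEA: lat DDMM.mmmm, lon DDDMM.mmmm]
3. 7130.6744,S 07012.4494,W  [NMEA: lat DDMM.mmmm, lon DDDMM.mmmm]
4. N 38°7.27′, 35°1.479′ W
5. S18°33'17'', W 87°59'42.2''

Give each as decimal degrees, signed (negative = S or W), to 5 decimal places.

Point 1:
  φ: 16.0957′ = 0.268262°; total 12.268262
  S → negative
  λ: 26 + 26.28/60 = 26.438000
  W ⇒ negate
Point 2:
  φ: degrees = first 2 digits = 12, minutes = 45.44269; 12 + 45.44269/60 = 12.757378
  N → positive
  Lon: split at 3 digits → 077° and 3.857′; 77 + 3.857/60 = 77.064283
  E ⇒ keep positive
Point 3:
  φ: degrees = first 2 digits = 71, minutes = 30.6744; 71 + 30.6744/60 = 71.511240
  S → negative
  Longitude: split at 3 digits → 070° and 12.4494′; 70 + 12.4494/60 = 70.207490
  hemisphere W, so the sign is −
Point 4:
  φ: 7.27′ = 0.121167°; total 38.121167
  N ⇒ keep positive
  Lon: 35 + 1.479/60 = 35.024650
  hemisphere W, so the sign is −
Point 5:
  φ: 18° + 33/60 + 17/3600 = 18 + 0.550000 + 0.004722 = 18.554722
  S ⇒ negate
  λ: 87 + 59/60 + 42.2/3600 = 87.995056
  hemisphere W, so the sign is −

1. -12.26826, -26.43800
2. 12.75738, 77.06428
3. -71.51124, -70.20749
4. 38.12117, -35.02465
5. -18.55472, -87.99506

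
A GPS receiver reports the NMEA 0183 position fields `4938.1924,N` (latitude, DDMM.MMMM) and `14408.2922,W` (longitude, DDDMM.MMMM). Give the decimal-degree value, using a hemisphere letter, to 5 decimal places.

φ: degrees = first 2 digits = 49, minutes = 38.1924; 49 + 38.1924/60 = 49.636540
λ: degrees = first 3 digits = 144, minutes = 8.2922; 144 + 8.2922/60 = 144.138203

49.63654° N, 144.13820° W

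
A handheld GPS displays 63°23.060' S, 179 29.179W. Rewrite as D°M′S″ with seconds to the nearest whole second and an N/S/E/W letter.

63°23′4″ S, 179°29′11″ W

Lat: 23.06000′ → 23′ and 0.06000 × 60 = 3.60″
Longitude: fractional minutes 0.17900 × 60 = 10.74″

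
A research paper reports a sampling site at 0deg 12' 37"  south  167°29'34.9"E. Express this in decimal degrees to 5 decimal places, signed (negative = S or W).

Latitude: 0 + 12/60 + 37/3600 = 0.210278
S → negative
λ: 29′ + 34.9″ = 29.58167′; 167 + 29.58167/60 = 167.493028
E ⇒ keep positive

-0.21028, 167.49303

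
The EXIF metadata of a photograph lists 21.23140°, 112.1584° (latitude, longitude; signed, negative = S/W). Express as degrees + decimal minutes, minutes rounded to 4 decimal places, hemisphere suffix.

21° 13.8840′ N, 112° 9.5040′ E

φ: fractional part 0.231400 → 13.884000 minutes
λ: fractional part 0.158400 → 9.504000 minutes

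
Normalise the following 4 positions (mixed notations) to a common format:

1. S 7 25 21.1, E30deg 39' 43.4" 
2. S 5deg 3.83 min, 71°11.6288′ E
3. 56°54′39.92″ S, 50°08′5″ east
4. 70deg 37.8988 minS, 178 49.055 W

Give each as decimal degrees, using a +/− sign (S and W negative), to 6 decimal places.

Point 1:
  Lat: 7° + 25/60 + 21.1/3600 = 7 + 0.416667 + 0.005861 = 7.4225278
  S → negative
  Lon: 30 + 39/60 + 43.4/3600 = 30.6620556
  E → positive
Point 2:
  φ: 3.83′ = 0.063833°; total 5.0638333
  hemisphere S, so the sign is −
  λ: 11.6288′ = 0.193813°; total 71.1938133
  E → positive
Point 3:
  Lat: 56° + 54/60 + 39.92/3600 = 56 + 0.900000 + 0.011089 = 56.9110889
  hemisphere S, so the sign is −
  Lon: 50 + 8/60 + 5/3600 = 50.1347222
  E → positive
Point 4:
  Lat: 70 + 37.8988/60 = 70.6316467
  S → negative
  Lon: 178 + 49.055/60 = 178.8175833
  hemisphere W, so the sign is −

1. -7.422528, 30.662056
2. -5.063833, 71.193813
3. -56.911089, 50.134722
4. -70.631647, -178.817583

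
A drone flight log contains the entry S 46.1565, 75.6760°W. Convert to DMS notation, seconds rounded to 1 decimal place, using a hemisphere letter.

Latitude: 0.156500 × 60 = 9.39000′ → 9′, remainder × 60 = 23.400″
Longitude: whole degrees 75; 40.56000′ → 40′ and 33.600″

46°09′23.4″ S, 75°40′33.6″ W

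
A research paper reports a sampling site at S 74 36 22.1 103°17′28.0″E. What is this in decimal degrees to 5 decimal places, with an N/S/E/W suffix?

74.60614° S, 103.29111° E

Lat: 74° + 36/60 + 22.1/3600 = 74 + 0.600000 + 0.006139 = 74.606139
Longitude: 103 + 17/60 + 28/3600 = 103.291111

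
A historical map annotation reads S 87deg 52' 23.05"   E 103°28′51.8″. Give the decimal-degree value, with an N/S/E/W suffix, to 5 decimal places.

Lat: 52′ + 23.05″ = 52.38417′; 87 + 52.38417/60 = 87.873069
λ: 28′ + 51.8″ = 28.86333′; 103 + 28.86333/60 = 103.481056

87.87307° S, 103.48106° E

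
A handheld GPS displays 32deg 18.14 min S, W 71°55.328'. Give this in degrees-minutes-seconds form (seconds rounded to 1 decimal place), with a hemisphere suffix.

Lat: 18.14000′ → 18′ and 0.14000 × 60 = 8.400″
Lon: 55.32800′ → 55′ and 0.32800 × 60 = 19.680″

32°18′8.4″ S, 71°55′19.7″ W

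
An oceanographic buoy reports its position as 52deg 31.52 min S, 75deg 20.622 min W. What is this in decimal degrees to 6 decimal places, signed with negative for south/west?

Lat: 31.52′ = 0.525333°; total 52.5253333
S → negative
λ: 75 + 20.622/60 = 75.3437000
W ⇒ negate

-52.525333, -75.343700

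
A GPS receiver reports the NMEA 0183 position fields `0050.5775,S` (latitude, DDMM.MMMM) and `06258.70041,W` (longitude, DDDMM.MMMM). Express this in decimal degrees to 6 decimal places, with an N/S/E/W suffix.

0.842958° S, 62.978340° W

Lat: degrees = first 2 digits = 0, minutes = 50.5775; 0 + 50.5775/60 = 0.8429583
λ: degrees = first 3 digits = 62, minutes = 58.70041; 62 + 58.70041/60 = 62.9783402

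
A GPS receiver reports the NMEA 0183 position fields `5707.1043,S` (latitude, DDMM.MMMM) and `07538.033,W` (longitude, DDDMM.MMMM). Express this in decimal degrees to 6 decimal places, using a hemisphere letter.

57.118405° S, 75.633883° W

φ: split at 2 digits → 57° and 7.1043′; 57 + 7.1043/60 = 57.1184050
Lon: split at 3 digits → 075° and 38.033′; 75 + 38.033/60 = 75.6338833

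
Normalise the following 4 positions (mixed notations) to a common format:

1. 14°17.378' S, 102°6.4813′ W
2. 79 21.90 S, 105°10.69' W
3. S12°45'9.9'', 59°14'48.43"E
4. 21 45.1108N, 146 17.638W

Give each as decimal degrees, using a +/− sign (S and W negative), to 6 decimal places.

1. -14.289633, -102.108022
2. -79.365000, -105.178167
3. -12.752750, 59.246786
4. 21.751847, -146.293967

Point 1:
  φ: 14 + 17.378/60 = 14.2896333
  hemisphere S, so the sign is −
  Longitude: 6.4813′ = 0.108022°; total 102.1080217
  W → negative
Point 2:
  Latitude: 21.9′ = 0.365000°; total 79.3650000
  S → negative
  Longitude: 10.69′ = 0.178167°; total 105.1781667
  hemisphere W, so the sign is −
Point 3:
  Lat: 12° + 45/60 + 9.9/3600 = 12 + 0.750000 + 0.002750 = 12.7527500
  S → negative
  λ: 59° + 14/60 + 48.43/3600 = 59 + 0.233333 + 0.013453 = 59.2467861
  E ⇒ keep positive
Point 4:
  Latitude: 45.1108′ = 0.751847°; total 21.7518467
  N ⇒ keep positive
  Lon: 146 + 17.638/60 = 146.2939667
  W ⇒ negate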